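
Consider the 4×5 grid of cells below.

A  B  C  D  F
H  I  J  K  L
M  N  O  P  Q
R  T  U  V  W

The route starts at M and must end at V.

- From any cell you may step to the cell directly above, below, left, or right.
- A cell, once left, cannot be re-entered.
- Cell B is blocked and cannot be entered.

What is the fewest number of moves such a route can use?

The Manhattan distance from M to V is |3−4| + |1−4| = 4, so at least 4 moves are needed.
A route of 4 moves achieves this: M → R → T → U → V.
Since 4 matches the lower bound, it is optimal.

4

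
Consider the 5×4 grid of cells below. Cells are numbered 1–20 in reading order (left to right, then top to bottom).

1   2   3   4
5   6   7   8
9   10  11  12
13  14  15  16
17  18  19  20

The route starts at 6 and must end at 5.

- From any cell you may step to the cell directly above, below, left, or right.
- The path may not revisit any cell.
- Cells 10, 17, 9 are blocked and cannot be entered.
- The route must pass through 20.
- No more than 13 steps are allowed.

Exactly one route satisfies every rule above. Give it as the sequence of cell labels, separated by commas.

Any route must reach 20 and still end at 5 within 13 moves, so the order of the required stops is forced.
Route from 6: right to 7, 3× down (reaching 19), right to 20, 4× up (reaching 4), 3× left (reaching 1), down to 5 — 13 moves in all.
Check: all required cells visited; 13 ≤ 13 moves.

6, 7, 11, 15, 19, 20, 16, 12, 8, 4, 3, 2, 1, 5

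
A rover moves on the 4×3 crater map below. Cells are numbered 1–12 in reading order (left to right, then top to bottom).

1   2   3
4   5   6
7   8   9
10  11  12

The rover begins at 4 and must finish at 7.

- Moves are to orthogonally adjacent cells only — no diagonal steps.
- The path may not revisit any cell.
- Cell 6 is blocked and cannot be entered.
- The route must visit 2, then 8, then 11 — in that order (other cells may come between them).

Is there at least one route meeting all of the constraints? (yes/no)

One route that works: 4 → 1 → 2 → 5 → 8 → 11 → 10 → 7.

yes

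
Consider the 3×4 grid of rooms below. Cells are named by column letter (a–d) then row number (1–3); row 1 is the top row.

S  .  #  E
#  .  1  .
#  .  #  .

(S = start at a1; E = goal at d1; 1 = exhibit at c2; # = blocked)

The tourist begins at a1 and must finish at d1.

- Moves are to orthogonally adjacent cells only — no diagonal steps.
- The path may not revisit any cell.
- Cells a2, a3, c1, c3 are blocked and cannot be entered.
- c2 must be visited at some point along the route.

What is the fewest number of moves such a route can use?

Any route passes through c2 somewhere between a1 and d1. Summing Manhattan distances along the two legs (a1 → c2 → d1) gives a lower bound of 3 + 2 = 5 moves.
A route of 5 moves achieves this: a1 → b1 → b2 → c2 → d2 → d1.
Since 5 matches the lower bound, it is optimal.

5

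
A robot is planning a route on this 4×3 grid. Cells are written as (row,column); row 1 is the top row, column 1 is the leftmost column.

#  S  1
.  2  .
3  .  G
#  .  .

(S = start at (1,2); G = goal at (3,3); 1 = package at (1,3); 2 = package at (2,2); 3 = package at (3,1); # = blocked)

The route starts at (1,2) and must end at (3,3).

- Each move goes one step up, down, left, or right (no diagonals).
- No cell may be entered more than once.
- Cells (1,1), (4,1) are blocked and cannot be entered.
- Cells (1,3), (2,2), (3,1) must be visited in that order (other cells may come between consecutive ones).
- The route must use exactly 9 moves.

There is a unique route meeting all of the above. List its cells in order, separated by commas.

(1,2), (1,3), (2,3), (2,2), (2,1), (3,1), (3,2), (4,2), (4,3), (3,3)

The waypoints must appear in the order (1,3), (2,2), (3,1), with no cell reused.
Route from (1,2): right to (1,3), down to (2,3), 2× left (reaching (2,1)), down to (3,1), right to (3,2), down to (4,2), right to (4,3), up to (3,3) — 9 moves in all.
Check: order respected (1 at step 1, 2 at step 3, 3 at step 5); 9 moves as required.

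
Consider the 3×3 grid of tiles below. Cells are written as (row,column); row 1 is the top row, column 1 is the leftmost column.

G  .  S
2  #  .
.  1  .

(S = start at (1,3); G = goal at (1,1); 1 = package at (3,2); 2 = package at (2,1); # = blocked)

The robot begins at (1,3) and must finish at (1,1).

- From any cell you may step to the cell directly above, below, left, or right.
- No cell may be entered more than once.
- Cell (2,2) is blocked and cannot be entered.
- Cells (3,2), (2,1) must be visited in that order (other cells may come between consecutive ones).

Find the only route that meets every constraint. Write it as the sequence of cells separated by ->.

(1,3) -> (2,3) -> (3,3) -> (3,2) -> (3,1) -> (2,1) -> (1,1)

The waypoints must appear in the order (3,2), (2,1), with no cell reused.
Route from (1,3): 2× down (reaching (3,3)), 2× left (reaching (3,1)), 2× up (reaching (1,1)) — 6 moves in all.
Check: order respected (1 at step 3, 2 at step 5).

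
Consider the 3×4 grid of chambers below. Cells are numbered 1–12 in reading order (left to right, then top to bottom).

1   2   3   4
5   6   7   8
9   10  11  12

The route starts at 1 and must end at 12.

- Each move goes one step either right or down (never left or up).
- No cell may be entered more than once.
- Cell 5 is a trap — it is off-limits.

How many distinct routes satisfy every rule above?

6

A right/down-only route from 1 to 12 makes exactly 2 down-moves and 3 right-moves in some order.
With no other constraints that would be C(5,2) = 10 routes.
Subtract routes through each blocked cell (inclusion–exclusion for overlaps): − through 5: 4 → 6.
That gives 6 routes.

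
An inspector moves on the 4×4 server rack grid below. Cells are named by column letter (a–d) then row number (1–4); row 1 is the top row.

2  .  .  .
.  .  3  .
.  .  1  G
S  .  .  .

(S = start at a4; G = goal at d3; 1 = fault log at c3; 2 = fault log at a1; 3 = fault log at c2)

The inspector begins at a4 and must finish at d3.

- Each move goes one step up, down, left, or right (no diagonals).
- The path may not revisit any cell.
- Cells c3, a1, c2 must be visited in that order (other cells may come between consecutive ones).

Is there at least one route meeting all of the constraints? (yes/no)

yes

One route that works: a4 → b4 → c4 → c3 → b3 → b2 → a2 → a1 → b1 → c1 → c2 → d2 → d3.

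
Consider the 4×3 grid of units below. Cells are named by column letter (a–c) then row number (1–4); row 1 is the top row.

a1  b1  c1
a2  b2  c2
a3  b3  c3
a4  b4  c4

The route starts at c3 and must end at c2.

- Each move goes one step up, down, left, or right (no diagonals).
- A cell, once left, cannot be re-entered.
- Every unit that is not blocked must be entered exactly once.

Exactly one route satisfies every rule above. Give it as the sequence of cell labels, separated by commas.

c3, c4, b4, a4, a3, b3, b2, a2, a1, b1, c1, c2

Need to visit all 12 open cells exactly once, starting at c3 and ending at c2.
Cell c1 has only two open neighbours (c2 and b1), so the path must pass straight through it: one of those is the cell it's entered from and the other is where it exits.
Route from c3: down to c4, 2× left (reaching a4), up to a3, right to b3, up to b2, left to a2, up to a1, 2× right (reaching c1), down to c2 — 11 moves in all.
Check: all 12 open cells covered.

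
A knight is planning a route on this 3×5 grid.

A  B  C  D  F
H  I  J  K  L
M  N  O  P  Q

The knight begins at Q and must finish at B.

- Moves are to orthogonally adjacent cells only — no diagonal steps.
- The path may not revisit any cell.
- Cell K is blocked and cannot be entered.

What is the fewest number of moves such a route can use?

5

The Manhattan distance from Q to B is |3−1| + |5−2| = 5, so at least 5 moves are needed.
A route of 5 moves achieves this: Q → L → F → D → C → B.
Since 5 matches the lower bound, it is optimal.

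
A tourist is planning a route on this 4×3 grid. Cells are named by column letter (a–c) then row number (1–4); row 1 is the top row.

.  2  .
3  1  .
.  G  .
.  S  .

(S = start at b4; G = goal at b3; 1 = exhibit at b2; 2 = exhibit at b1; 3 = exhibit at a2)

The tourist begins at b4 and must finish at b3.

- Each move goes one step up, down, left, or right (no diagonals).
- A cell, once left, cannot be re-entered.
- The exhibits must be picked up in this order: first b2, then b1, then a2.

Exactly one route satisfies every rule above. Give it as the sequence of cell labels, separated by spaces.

b4 c4 c3 c2 b2 b1 a1 a2 a3 b3

The waypoints must appear in the order b2, b1, a2, with no cell reused.
Route from b4: right 1 to c4, up 2 to c2, left 1 to b2, up 1 to b1, left 1 to a1, down 2 to a3, right 1 to b3 — 9 moves in all.
Check: order respected (1 at step 4, 2 at step 5, 3 at step 7).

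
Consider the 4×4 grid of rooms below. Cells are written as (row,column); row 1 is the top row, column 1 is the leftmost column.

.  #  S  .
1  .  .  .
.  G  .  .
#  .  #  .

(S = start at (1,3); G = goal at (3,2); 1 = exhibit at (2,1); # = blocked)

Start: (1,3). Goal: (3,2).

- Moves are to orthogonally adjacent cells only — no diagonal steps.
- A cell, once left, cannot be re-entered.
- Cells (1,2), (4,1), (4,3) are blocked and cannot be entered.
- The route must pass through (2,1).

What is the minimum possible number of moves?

Any route passes through (2,1) somewhere between (1,3) and (3,2). Summing Manhattan distances along the two legs ((1,3) → (2,1) → (3,2)) gives a lower bound of 3 + 2 = 5 moves.
A route of 5 moves achieves this: (1,3) → (2,3) → (2,2) → (2,1) → (3,1) → (3,2).
Since 5 matches the lower bound, it is optimal.

5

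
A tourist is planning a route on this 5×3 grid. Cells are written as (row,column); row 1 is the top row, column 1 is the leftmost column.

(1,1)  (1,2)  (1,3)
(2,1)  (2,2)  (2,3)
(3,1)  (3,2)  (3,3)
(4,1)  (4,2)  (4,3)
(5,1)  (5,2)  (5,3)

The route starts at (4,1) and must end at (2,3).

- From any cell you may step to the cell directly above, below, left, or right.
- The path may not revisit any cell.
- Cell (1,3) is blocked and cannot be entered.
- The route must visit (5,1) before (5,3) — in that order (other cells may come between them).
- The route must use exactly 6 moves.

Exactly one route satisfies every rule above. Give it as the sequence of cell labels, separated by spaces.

The waypoints must appear in the order (5,1), (5,3), with no cell reused.
Route from (4,1): down to (5,1), 2× right (reaching (5,3)), 3× up (reaching (2,3)) — 6 moves in all.
Check: order respected ((5,1) at step 1, (5,3) at step 3); 6 moves as required.

(4,1) (5,1) (5,2) (5,3) (4,3) (3,3) (2,3)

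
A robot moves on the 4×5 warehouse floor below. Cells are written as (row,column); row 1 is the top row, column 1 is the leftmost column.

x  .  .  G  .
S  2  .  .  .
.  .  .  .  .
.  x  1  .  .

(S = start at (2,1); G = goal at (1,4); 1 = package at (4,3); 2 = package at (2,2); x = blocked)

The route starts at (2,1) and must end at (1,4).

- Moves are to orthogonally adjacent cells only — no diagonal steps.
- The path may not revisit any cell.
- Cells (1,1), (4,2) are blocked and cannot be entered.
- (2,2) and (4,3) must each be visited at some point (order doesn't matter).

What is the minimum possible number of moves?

8

Any route passes through (2,2) and (4,3) in some order between (2,1) and (1,4). Summing Manhattan distances along each leg and taking the cheapest ordering ((2,1) → (2,2) → (4,3) → (1,4)) gives a lower bound of 1 + 3 + 4 = 8 moves.
A route of 8 moves achieves this: (2,1) → (2,2) → (3,2) → (3,3) → (4,3) → (4,4) → (3,4) → (2,4) → (1,4).
Since 8 matches the lower bound, it is optimal.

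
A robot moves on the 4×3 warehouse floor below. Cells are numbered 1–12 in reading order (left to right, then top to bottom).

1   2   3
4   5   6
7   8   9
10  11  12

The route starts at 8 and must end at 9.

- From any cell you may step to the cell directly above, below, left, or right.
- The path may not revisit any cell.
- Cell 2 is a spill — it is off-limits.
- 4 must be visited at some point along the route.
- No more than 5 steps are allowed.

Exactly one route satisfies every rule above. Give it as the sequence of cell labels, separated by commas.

The 5-move cap with required stops at 4 leaves no slack for detours.
Route from 8: left 1 to 7, up 1 to 4, right 2 to 6, down 1 to 9 — 5 moves in all.
Check: all required cells visited; 5 ≤ 5 moves.

8, 7, 4, 5, 6, 9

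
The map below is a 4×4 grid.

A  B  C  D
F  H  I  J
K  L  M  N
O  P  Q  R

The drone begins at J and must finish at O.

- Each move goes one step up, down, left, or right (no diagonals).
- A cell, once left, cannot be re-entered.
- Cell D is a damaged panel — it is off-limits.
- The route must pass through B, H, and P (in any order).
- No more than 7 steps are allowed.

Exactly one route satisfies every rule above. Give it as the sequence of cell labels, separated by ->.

The 7-move cap with required stops at B, H, P leaves no slack for detours.
Route from J: left to I, up to C, left to B, 3× down (reaching P), left to O — 7 moves in all.
Check: all required cells visited; 7 ≤ 7 moves.

J -> I -> C -> B -> H -> L -> P -> O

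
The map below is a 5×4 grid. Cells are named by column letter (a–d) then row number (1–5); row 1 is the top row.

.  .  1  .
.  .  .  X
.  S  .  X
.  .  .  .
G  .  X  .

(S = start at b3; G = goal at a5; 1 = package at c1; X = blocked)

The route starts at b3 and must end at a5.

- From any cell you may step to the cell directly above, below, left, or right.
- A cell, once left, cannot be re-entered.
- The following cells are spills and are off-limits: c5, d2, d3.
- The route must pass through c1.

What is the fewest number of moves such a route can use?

Any route passes through c1 somewhere between b3 and a5. Summing Manhattan distances along the two legs (b3 → c1 → a5) gives a lower bound of 3 + 6 = 9 moves.
A route of 9 moves achieves this: b3 → b2 → b1 → c1 → c2 → c3 → c4 → b4 → b5 → a5.
Since 9 matches the lower bound, it is optimal.

9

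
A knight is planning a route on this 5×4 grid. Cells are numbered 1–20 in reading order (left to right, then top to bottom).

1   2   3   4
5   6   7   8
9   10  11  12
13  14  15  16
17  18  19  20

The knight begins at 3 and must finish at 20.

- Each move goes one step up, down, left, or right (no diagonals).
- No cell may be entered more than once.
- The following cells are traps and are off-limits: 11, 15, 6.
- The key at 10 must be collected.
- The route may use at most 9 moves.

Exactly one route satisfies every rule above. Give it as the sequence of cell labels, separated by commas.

The budget equals the shortest possible length, so every move has to be on a shortest route through the required cells.
Route from 3: left 2 to 1, down 2 to 9, right 1 to 10, down 2 to 18, right 2 to 20 — 9 moves in all.
Check: all required cells visited; 9 ≤ 9 moves.

3, 2, 1, 5, 9, 10, 14, 18, 19, 20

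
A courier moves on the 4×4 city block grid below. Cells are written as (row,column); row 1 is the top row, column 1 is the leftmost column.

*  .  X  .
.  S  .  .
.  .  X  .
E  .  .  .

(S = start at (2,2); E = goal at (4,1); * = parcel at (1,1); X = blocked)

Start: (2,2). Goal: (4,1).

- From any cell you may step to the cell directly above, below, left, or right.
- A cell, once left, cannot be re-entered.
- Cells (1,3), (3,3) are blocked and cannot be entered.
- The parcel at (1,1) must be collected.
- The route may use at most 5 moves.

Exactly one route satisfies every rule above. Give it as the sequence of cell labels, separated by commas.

Any route must reach (1,1) and still end at (4,1) within 5 moves, so the order of the required stops is forced.
Route from (2,2): up to (1,2), left to (1,1), 3× down (reaching (4,1)) — 5 moves in all.
Check: all required cells visited; 5 ≤ 5 moves.

(2,2), (1,2), (1,1), (2,1), (3,1), (4,1)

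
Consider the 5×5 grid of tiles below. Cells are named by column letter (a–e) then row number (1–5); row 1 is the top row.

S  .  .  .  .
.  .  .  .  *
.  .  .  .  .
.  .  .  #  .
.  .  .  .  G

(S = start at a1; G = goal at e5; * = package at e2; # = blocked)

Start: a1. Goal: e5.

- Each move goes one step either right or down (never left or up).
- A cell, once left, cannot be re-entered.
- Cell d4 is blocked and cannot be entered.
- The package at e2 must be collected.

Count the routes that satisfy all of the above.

5

A right/down-only route from a1 to e5 makes exactly 4 down-moves and 4 right-moves in some order.
With no other constraints that would be C(8,4) = 70 routes.
Split at e2 and multiply the segment counts (each segment already excludes blocked cells): a1→e2: 5; e2→e5: 1; product = 5.
That gives 5 routes.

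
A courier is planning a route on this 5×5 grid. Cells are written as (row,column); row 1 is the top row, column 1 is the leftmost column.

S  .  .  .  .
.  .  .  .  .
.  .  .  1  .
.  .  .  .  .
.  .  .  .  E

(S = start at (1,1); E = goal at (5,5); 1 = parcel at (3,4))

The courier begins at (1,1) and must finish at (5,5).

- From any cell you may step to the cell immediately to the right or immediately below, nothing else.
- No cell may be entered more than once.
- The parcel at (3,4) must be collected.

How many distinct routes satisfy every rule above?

30

A right/down-only route from (1,1) to (5,5) makes exactly 4 down-moves and 4 right-moves in some order.
With no other constraints that would be C(8,4) = 70 routes.
Split at (3,4) and multiply the segment counts: (1,1)→(3,4): 10; (3,4)→(5,5): 3; product = 30.
That gives 30 routes.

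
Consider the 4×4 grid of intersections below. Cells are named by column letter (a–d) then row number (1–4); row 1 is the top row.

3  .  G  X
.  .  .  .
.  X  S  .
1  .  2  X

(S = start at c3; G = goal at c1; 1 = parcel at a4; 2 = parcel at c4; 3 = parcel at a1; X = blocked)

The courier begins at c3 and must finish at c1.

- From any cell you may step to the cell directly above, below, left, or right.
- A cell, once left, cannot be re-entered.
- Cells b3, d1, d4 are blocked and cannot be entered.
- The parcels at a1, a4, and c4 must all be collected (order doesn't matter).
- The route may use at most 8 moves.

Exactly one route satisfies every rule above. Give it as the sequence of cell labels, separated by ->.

c3 -> c4 -> b4 -> a4 -> a3 -> a2 -> a1 -> b1 -> c1

The budget equals the shortest possible length, so every move has to be on a shortest route through the required cells.
Route from c3: down to c4, 2× left (reaching a4), 3× up (reaching a1), 2× right (reaching c1) — 8 moves in all.
Check: all required cells visited; 8 ≤ 8 moves.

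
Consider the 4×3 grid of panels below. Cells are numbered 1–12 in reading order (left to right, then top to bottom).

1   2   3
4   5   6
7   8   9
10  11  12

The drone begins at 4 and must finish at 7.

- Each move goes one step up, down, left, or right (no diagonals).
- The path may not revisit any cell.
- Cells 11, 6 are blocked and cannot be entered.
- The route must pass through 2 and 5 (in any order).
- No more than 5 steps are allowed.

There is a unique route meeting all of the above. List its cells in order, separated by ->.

The budget equals the shortest possible length, so every move has to be on a shortest route through the required cells.
Route from 4: up to 1, right to 2, 2× down (reaching 8), left to 7 — 5 moves in all.
Check: all required cells visited; 5 ≤ 5 moves.

4 -> 1 -> 2 -> 5 -> 8 -> 7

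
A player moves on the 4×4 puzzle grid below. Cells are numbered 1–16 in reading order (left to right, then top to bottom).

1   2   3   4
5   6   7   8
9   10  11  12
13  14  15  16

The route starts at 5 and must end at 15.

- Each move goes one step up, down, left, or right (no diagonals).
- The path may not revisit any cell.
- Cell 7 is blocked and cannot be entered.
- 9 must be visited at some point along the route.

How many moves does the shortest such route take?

4

Any route passes through 9 somewhere between 5 and 15. Summing Manhattan distances along the two legs (5 → 9 → 15) gives a lower bound of 1 + 3 = 4 moves.
A route of 4 moves achieves this: 5 → 9 → 13 → 14 → 15.
Since 4 matches the lower bound, it is optimal.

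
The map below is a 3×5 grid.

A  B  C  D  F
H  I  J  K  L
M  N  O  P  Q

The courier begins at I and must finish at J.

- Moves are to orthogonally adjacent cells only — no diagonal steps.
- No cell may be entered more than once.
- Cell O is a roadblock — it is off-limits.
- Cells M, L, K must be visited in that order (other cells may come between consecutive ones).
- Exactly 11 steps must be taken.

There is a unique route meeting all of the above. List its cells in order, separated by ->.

The waypoints must appear in the order M, L, K, with no cell reused.
Route from I: down 1 to N, left 1 to M, up 2 to A, right 4 to F, down 1 to L, left 2 to J — 11 moves in all.
Check: order respected (M at step 2, L at step 9, K at step 10); 11 moves as required.

I -> N -> M -> H -> A -> B -> C -> D -> F -> L -> K -> J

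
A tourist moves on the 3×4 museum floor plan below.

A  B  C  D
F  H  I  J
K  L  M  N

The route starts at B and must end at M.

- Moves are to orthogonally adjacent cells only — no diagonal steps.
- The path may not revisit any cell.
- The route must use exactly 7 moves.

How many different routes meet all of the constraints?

Need simple routes of exactly 7 moves from B to M (Manhattan distance 3, so 2 moves are spent on a detour and 2 undoing it).
Enumerating: B H I C D J N M | B A F K L H I M | B A F H I J N M | B C I H F K L M | B C D J I H L M.
That gives 5 routes.

5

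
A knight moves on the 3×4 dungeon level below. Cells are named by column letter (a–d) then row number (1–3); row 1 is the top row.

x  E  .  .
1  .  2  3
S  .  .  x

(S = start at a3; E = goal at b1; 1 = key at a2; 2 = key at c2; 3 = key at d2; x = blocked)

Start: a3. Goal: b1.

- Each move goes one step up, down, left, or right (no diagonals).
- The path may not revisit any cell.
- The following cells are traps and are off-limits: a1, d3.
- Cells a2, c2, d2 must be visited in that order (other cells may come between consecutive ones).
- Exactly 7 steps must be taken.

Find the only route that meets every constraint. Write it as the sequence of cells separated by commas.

a3, a2, b2, c2, d2, d1, c1, b1

The waypoints must appear in the order a2, c2, d2, with no cell reused.
Route from a3: up to a2, 3× right (reaching d2), up to d1, 2× left (reaching b1) — 7 moves in all.
Check: order respected (1 at step 1, 2 at step 3, 3 at step 4); 7 moves as required.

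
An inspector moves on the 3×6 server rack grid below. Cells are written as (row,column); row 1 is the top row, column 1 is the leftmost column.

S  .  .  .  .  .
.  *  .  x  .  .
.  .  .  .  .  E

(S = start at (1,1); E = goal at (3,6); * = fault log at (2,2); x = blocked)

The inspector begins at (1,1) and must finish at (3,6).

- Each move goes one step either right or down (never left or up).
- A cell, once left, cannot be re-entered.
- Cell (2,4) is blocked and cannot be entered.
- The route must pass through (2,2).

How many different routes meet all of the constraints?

4

A right/down-only route from (1,1) to (3,6) makes exactly 2 down-moves and 5 right-moves in some order.
With no other constraints that would be C(7,2) = 21 routes.
Split at (2,2) and multiply the segment counts (each segment already excludes blocked cells): (1,1)→(2,2): 2; (2,2)→(3,6): 2; product = 4.
That gives 4 routes.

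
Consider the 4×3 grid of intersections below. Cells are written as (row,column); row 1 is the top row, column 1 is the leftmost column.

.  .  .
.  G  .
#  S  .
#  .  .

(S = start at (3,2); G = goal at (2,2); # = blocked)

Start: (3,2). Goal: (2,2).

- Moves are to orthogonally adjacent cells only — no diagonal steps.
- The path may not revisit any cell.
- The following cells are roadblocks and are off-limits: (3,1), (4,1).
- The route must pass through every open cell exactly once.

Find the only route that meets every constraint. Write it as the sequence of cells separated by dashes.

(3,2) - (4,2) - (4,3) - (3,3) - (2,3) - (1,3) - (1,2) - (1,1) - (2,1) - (2,2)

Need to visit all 10 open cells exactly once, starting at (3,2) and ending at (2,2).
Cell (1,3) has only two open neighbours ((2,3) and (1,2)), so the path must pass straight through it: one of those is the cell it's entered from and the other is where it exits.
Route from (3,2): down 1 to (4,2), right 1 to (4,3), up 3 to (1,3), left 2 to (1,1), down 1 to (2,1), right 1 to (2,2) — 9 moves in all.
Check: all 10 open cells covered.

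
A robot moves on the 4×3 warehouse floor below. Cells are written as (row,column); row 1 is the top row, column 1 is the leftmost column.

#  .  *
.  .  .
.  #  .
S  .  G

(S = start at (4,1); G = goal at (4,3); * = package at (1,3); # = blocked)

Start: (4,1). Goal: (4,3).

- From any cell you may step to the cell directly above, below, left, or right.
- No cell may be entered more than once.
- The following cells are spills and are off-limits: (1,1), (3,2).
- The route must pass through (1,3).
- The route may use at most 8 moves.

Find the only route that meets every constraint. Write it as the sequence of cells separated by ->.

The 8-move cap with required stops at (1,3) leaves no slack for detours.
Route from (4,1): 2× up (reaching (2,1)), right to (2,2), up to (1,2), right to (1,3), 3× down (reaching (4,3)) — 8 moves in all.
Check: all required cells visited; 8 ≤ 8 moves.

(4,1) -> (3,1) -> (2,1) -> (2,2) -> (1,2) -> (1,3) -> (2,3) -> (3,3) -> (4,3)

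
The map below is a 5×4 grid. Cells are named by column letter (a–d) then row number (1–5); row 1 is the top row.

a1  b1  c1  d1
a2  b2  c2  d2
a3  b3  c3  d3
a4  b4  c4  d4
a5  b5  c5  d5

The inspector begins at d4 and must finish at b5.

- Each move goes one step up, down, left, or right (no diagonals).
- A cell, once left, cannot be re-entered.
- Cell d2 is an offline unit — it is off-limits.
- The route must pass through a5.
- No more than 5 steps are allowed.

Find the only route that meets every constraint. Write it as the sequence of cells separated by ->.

d4 -> c4 -> b4 -> a4 -> a5 -> b5

The 5-move cap with required stops at a5 leaves no slack for detours.
Route from d4: left 3 to a4, down 1 to a5, right 1 to b5 — 5 moves in all.
Check: all required cells visited; 5 ≤ 5 moves.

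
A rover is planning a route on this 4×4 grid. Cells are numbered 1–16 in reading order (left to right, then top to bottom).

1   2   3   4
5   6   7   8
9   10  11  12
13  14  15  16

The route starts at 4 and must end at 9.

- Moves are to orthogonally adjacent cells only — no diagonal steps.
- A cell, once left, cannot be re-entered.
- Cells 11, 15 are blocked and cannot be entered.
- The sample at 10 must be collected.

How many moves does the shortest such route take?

5

Any route passes through 10 somewhere between 4 and 9. Summing Manhattan distances along the two legs (4 → 10 → 9) gives a lower bound of 4 + 1 = 5 moves.
A route of 5 moves achieves this: 4 → 8 → 7 → 6 → 10 → 9.
Since 5 matches the lower bound, it is optimal.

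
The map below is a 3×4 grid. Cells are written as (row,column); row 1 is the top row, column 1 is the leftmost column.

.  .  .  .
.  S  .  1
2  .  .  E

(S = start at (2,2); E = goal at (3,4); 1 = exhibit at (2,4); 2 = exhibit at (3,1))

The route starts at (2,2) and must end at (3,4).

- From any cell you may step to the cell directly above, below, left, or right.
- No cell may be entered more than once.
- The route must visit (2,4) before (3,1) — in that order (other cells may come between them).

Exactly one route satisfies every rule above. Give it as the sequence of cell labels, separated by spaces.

The waypoints must appear in the order (2,4), (3,1), with no cell reused.
Route from (2,2): 2× right (reaching (2,4)), up to (1,4), 3× left (reaching (1,1)), 2× down (reaching (3,1)), 3× right (reaching (3,4)) — 11 moves in all.
Check: order respected (1 at step 2, 2 at step 8).

(2,2) (2,3) (2,4) (1,4) (1,3) (1,2) (1,1) (2,1) (3,1) (3,2) (3,3) (3,4)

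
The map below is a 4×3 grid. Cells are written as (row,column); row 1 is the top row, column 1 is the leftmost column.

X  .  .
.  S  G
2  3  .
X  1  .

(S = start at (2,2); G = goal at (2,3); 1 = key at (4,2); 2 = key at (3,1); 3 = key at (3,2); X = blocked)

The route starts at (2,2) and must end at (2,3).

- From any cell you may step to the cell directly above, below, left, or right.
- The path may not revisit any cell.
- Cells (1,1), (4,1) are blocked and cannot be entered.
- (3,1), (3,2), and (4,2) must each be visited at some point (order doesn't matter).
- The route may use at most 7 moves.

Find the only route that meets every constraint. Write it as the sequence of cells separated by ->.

(2,2) -> (2,1) -> (3,1) -> (3,2) -> (4,2) -> (4,3) -> (3,3) -> (2,3)

The 7-move cap with required stops at (3,1), (3,2), (4,2) leaves no slack for detours.
Route from (2,2): left to (2,1), down to (3,1), right to (3,2), down to (4,2), right to (4,3), 2× up (reaching (2,3)) — 7 moves in all.
Check: all required cells visited; 7 ≤ 7 moves.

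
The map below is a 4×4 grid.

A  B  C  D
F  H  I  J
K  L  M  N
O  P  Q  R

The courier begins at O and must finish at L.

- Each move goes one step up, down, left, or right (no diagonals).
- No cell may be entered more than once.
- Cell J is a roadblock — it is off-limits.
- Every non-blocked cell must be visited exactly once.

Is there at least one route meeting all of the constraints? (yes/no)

no

Cell D has only one open neighbour but is neither the start nor the goal, so a Hamiltonian route would have to both enter and leave it through the same neighbour — impossible without revisiting.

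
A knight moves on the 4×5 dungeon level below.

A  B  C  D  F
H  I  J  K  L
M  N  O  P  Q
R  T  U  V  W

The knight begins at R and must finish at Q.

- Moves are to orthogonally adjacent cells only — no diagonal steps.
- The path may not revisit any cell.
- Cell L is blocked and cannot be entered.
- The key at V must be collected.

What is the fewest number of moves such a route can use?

5

Any route passes through V somewhere between R and Q. Summing Manhattan distances along the two legs (R → V → Q) gives a lower bound of 3 + 2 = 5 moves.
A route of 5 moves achieves this: R → T → U → V → P → Q.
Since 5 matches the lower bound, it is optimal.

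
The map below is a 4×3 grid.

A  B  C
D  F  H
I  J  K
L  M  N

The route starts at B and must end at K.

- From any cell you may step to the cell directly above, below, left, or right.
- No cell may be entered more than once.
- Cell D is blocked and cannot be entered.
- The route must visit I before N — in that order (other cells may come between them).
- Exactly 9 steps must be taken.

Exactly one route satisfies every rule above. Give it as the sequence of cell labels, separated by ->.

The waypoints must appear in the order I, N, with no cell reused.
Route from B: right 1 to C, down 1 to H, left 1 to F, down 1 to J, left 1 to I, down 1 to L, right 2 to N, up 1 to K — 9 moves in all.
Check: order respected (I at step 5, N at step 8); 9 moves as required.

B -> C -> H -> F -> J -> I -> L -> M -> N -> K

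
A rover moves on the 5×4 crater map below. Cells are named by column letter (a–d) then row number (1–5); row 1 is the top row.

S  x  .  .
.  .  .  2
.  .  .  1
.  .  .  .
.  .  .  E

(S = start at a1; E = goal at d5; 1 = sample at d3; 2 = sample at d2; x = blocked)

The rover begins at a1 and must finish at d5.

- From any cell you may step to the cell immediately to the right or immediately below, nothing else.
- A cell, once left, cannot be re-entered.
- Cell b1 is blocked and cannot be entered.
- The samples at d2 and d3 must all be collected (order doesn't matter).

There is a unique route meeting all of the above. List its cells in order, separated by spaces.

a1 a2 b2 c2 d2 d3 d4 d5

Moves only go right or down, so the column and row indices never decrease.
Route from a1: down to a2, 3× right (reaching d2), 3× down (reaching d5) — 7 moves in all.
Check: all required cells visited.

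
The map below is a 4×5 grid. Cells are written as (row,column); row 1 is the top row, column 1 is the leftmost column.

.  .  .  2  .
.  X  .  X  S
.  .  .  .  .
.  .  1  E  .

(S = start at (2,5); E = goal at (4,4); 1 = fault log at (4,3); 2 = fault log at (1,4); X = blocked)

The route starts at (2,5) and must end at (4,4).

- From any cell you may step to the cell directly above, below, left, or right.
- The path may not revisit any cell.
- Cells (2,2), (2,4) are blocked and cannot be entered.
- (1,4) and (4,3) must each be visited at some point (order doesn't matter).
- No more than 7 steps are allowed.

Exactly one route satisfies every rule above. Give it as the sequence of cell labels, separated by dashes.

(2,5) - (1,5) - (1,4) - (1,3) - (2,3) - (3,3) - (4,3) - (4,4)

The budget equals the shortest possible length, so every move has to be on a shortest route through the required cells.
Route from (2,5): up to (1,5), 2× left (reaching (1,3)), 3× down (reaching (4,3)), right to (4,4) — 7 moves in all.
Check: all required cells visited; 7 ≤ 7 moves.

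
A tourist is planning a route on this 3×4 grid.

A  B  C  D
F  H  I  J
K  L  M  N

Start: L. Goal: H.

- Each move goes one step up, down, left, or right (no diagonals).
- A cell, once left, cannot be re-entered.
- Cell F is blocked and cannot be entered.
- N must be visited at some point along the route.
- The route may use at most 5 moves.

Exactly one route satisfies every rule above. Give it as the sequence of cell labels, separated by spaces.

L M N J I H

The budget equals the shortest possible length, so every move has to be on a shortest route through the required cells.
Route from L: 2× right (reaching N), up to J, 2× left (reaching H) — 5 moves in all.
Check: all required cells visited; 5 ≤ 5 moves.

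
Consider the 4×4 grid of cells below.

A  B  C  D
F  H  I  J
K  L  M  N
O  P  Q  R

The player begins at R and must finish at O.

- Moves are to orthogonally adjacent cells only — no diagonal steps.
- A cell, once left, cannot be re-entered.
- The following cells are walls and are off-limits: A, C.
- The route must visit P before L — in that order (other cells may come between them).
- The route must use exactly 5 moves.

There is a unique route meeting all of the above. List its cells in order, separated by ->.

The waypoints must appear in the order P, L, with no cell reused.
Route from R: 2× left (reaching P), up to L, left to K, down to O — 5 moves in all.
Check: order respected (P at step 2, L at step 3); 5 moves as required.

R -> Q -> P -> L -> K -> O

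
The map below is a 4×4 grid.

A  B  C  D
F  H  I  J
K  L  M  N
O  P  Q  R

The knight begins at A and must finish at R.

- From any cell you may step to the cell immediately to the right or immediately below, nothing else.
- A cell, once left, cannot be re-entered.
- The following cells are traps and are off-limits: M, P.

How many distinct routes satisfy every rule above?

4

A right/down-only route from A to R makes exactly 3 down-moves and 3 right-moves in some order.
With no other constraints that would be C(6,3) = 20 routes.
Subtract routes through each blocked cell (inclusion–exclusion for overlaps): − through M: 12 − through P: 4 → 4.
That gives 4 routes.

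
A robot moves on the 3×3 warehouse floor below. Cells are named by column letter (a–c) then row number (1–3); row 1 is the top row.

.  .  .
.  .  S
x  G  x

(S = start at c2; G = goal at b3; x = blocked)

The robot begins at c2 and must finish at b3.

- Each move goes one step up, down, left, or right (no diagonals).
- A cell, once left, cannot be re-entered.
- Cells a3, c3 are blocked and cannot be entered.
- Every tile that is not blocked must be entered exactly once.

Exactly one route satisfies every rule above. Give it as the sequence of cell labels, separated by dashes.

c2 - c1 - b1 - a1 - a2 - b2 - b3

Need to visit all 7 open cells exactly once, starting at c2 and ending at b3.
Cell a1 has only two open neighbours (a2 and b1), so the path must pass straight through it: one of those is the cell it's entered from and the other is where it exits.
Route from c2: up to c1, 2× left (reaching a1), down to a2, right to b2, down to b3 — 6 moves in all.
Check: all 7 open cells covered.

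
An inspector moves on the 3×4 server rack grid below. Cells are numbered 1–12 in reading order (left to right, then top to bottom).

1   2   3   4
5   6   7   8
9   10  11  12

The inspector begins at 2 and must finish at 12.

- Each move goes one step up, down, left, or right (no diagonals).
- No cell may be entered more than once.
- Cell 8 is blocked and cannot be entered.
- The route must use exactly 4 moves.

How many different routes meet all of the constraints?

Need simple routes of exactly 4 moves from 2 to 12 (Manhattan distance 4, so 0 moves are spent on a detour and 0 undoing it).
Enumerating: 2 6 10 11 12 | 2 6 7 11 12 | 2 3 7 11 12.
That gives 3 routes.

3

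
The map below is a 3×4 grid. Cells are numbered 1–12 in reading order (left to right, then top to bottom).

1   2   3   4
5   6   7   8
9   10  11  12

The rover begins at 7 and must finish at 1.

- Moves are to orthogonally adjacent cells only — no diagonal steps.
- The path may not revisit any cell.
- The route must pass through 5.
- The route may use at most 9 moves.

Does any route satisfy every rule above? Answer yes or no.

yes

One route that works: 7 → 6 → 5 → 1.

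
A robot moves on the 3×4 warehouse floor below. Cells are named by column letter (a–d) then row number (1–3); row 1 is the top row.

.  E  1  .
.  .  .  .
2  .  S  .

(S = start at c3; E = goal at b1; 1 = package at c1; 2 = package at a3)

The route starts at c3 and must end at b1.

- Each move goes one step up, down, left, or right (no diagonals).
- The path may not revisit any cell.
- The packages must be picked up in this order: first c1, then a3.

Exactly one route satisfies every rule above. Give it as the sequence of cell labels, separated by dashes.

The waypoints must appear in the order c1, a3, with no cell reused.
Route from c3: right 1 to d3, up 2 to d1, left 1 to c1, down 1 to c2, left 1 to b2, down 1 to b3, left 1 to a3, up 2 to a1, right 1 to b1 — 11 moves in all.
Check: order respected (1 at step 4, 2 at step 8).

c3 - d3 - d2 - d1 - c1 - c2 - b2 - b3 - a3 - a2 - a1 - b1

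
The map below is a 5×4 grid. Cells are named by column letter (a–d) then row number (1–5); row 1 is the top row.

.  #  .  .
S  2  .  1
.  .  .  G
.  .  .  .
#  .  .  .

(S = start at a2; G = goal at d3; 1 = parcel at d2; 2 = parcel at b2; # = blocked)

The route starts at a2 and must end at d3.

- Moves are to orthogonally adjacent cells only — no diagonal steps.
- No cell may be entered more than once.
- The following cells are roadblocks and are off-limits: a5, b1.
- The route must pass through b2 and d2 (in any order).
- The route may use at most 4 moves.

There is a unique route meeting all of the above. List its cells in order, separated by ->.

a2 -> b2 -> c2 -> d2 -> d3

The 4-move cap with required stops at b2, d2 leaves no slack for detours.
Route from a2: right 3 to d2, down 1 to d3 — 4 moves in all.
Check: all required cells visited; 4 ≤ 4 moves.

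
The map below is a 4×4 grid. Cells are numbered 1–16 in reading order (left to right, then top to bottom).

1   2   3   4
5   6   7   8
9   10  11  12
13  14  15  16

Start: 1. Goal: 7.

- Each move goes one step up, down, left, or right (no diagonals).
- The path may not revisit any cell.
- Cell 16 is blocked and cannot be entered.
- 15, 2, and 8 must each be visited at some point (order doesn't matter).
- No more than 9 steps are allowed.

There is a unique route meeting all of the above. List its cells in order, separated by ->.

The 9-move cap with required stops at 15, 2, 8 leaves no slack for detours.
Route from 1: right 1 to 2, down 3 to 14, right 1 to 15, up 1 to 11, right 1 to 12, up 1 to 8, left 1 to 7 — 9 moves in all.
Check: all required cells visited; 9 ≤ 9 moves.

1 -> 2 -> 6 -> 10 -> 14 -> 15 -> 11 -> 12 -> 8 -> 7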